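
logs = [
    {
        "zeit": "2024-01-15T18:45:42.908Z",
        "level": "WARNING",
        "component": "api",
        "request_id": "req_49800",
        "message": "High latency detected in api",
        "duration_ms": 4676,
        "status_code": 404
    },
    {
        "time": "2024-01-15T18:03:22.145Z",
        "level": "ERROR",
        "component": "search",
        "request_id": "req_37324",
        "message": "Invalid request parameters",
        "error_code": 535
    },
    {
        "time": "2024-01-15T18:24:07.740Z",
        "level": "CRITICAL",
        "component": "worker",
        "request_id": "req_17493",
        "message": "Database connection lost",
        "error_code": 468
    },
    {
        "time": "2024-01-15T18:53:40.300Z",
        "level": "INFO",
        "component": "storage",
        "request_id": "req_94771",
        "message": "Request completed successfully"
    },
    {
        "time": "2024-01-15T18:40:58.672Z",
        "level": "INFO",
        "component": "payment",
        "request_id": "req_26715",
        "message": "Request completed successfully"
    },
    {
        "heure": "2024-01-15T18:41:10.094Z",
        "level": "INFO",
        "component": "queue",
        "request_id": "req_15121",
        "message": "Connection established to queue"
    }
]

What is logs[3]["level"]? "INFO"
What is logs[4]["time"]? "2024-01-15T18:40:58.672Z"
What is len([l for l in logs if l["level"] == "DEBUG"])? 0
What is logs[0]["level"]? "WARNING"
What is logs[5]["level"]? "INFO"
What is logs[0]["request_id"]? "req_49800"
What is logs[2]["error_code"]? 468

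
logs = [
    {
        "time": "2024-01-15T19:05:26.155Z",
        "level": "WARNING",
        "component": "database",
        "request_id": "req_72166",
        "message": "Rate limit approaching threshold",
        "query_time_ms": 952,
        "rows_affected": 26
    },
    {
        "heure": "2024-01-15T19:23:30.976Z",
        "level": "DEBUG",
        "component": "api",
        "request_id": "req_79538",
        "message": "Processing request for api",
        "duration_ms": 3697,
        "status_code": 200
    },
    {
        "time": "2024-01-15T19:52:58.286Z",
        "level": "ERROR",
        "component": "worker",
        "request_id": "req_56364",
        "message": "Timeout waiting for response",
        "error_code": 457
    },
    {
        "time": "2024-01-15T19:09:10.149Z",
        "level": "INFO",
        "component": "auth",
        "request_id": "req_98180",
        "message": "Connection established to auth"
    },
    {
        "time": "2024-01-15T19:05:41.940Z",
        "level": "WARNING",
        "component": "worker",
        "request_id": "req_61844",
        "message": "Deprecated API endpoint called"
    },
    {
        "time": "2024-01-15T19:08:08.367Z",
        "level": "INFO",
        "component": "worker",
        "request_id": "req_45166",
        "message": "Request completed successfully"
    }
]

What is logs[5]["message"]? "Request completed successfully"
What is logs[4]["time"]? "2024-01-15T19:05:41.940Z"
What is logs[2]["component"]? "worker"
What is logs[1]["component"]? "api"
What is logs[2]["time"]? "2024-01-15T19:52:58.286Z"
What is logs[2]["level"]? "ERROR"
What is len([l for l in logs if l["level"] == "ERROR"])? 1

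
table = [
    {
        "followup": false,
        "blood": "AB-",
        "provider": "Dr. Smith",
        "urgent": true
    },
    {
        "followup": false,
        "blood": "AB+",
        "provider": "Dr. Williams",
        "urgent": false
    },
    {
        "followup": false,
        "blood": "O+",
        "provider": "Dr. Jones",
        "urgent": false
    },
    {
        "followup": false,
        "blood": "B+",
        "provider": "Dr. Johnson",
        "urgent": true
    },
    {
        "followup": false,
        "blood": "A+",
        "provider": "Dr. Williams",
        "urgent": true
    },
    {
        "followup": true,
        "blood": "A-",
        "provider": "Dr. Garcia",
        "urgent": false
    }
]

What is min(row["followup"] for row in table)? False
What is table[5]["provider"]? "Dr. Garcia"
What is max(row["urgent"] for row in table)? True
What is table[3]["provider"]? "Dr. Johnson"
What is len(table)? 6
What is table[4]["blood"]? "A+"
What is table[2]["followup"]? False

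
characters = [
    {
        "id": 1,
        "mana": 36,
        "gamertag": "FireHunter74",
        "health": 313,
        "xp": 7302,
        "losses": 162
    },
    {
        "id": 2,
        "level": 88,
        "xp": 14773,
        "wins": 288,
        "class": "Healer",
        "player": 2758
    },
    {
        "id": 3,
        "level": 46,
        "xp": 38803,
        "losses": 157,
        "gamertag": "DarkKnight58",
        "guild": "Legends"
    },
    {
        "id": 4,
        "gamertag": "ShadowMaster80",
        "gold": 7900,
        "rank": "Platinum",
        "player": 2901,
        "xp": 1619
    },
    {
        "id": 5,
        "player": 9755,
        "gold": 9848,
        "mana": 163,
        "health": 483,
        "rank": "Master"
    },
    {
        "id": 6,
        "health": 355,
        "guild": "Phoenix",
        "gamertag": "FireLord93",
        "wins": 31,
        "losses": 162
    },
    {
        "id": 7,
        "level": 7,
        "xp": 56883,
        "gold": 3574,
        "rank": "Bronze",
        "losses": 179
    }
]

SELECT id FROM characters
[1, 2, 3, 4, 5, 6, 7]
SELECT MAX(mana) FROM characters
163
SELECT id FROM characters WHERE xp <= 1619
[4]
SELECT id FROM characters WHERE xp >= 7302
[1, 2, 3, 7]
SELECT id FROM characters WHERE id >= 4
[4, 5, 6, 7]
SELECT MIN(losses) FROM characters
157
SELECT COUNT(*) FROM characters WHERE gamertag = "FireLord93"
1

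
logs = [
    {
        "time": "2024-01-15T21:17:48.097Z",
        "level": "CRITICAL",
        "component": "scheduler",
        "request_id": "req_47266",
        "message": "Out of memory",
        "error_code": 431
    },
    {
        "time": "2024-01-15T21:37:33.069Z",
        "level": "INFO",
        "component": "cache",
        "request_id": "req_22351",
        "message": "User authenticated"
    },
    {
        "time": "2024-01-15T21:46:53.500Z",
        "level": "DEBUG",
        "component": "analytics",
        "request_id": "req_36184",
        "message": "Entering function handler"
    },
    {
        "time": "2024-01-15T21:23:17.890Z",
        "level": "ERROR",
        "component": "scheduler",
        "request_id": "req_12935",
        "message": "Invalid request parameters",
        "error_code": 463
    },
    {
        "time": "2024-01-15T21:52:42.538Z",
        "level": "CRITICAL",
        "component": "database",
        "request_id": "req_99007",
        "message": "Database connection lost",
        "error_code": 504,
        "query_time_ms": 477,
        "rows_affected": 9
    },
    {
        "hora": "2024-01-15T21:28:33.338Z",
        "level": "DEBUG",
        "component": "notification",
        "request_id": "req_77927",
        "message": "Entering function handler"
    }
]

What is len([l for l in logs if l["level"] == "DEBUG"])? 2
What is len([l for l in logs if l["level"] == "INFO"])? 1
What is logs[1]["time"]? "2024-01-15T21:37:33.069Z"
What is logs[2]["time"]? "2024-01-15T21:46:53.500Z"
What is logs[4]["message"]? "Database connection lost"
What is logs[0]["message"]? "Out of memory"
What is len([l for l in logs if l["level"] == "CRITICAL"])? 2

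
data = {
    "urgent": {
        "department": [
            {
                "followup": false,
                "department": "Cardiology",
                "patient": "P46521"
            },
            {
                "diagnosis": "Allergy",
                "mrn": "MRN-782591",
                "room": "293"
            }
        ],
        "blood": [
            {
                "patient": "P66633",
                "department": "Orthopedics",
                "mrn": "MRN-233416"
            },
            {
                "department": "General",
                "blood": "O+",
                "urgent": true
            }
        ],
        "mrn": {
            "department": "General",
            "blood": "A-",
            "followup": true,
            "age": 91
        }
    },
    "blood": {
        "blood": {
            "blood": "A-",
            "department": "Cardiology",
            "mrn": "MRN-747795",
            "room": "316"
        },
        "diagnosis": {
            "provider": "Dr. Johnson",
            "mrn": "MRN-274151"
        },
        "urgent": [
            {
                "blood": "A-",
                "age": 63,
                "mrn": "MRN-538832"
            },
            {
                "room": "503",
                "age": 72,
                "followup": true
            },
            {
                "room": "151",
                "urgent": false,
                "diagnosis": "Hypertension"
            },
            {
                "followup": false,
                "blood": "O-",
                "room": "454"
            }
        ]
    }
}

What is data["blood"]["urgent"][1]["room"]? "503"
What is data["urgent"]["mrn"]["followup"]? True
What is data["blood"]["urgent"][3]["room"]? "454"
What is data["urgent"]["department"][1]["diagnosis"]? "Allergy"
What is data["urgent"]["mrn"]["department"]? "General"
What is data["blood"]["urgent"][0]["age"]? 63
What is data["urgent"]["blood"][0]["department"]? "Orthopedics"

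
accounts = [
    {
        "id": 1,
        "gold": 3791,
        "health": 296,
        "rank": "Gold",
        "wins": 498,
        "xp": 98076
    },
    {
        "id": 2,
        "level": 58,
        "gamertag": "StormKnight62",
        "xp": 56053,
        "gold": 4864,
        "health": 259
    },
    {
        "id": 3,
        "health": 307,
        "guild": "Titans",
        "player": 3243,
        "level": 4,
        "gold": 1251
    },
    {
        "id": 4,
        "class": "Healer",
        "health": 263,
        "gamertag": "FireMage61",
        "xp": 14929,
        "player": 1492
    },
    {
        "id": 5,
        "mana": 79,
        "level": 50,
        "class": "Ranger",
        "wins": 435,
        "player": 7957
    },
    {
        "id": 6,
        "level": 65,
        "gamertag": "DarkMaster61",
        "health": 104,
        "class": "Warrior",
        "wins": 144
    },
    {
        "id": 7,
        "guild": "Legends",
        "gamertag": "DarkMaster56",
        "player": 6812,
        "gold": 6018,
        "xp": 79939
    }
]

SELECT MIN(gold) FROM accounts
1251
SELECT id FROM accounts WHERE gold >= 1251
[1, 2, 3, 7]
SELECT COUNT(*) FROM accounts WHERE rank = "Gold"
1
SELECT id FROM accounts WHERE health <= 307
[1, 2, 3, 4, 6]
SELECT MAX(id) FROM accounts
7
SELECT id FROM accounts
[1, 2, 3, 4, 5, 6, 7]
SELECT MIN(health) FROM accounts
104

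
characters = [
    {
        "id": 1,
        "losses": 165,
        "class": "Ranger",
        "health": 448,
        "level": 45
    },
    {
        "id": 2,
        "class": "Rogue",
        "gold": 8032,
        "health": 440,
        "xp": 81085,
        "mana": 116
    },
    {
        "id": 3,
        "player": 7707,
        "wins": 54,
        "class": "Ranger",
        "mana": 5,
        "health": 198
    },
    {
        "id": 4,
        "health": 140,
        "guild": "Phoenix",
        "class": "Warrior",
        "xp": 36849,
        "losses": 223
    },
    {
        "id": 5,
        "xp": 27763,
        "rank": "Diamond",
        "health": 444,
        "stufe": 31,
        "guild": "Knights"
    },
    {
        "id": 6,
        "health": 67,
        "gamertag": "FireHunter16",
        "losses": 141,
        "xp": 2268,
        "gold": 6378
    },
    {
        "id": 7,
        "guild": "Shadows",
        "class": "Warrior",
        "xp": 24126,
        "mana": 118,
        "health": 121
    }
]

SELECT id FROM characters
[1, 2, 3, 4, 5, 6, 7]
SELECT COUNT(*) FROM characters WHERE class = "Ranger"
2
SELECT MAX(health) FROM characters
448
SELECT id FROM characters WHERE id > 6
[7]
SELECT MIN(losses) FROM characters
141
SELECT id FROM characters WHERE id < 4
[1, 2, 3]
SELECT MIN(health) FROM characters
67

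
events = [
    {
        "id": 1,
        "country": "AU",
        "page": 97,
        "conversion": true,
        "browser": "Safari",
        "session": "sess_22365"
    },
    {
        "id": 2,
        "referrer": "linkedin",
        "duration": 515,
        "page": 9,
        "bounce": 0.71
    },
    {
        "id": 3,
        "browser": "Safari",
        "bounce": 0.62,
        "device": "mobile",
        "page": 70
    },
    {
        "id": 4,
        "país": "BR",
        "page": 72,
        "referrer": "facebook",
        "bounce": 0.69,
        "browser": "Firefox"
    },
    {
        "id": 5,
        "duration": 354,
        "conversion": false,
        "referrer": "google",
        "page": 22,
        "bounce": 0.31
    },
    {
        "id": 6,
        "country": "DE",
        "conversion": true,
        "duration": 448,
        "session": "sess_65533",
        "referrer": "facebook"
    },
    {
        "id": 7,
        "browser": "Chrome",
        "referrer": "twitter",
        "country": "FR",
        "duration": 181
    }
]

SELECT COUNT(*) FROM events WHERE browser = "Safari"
2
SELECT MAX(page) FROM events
97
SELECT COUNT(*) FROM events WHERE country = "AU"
1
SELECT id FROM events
[1, 2, 3, 4, 5, 6, 7]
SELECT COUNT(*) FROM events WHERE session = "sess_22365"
1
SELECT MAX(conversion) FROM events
True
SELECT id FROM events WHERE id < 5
[1, 2, 3, 4]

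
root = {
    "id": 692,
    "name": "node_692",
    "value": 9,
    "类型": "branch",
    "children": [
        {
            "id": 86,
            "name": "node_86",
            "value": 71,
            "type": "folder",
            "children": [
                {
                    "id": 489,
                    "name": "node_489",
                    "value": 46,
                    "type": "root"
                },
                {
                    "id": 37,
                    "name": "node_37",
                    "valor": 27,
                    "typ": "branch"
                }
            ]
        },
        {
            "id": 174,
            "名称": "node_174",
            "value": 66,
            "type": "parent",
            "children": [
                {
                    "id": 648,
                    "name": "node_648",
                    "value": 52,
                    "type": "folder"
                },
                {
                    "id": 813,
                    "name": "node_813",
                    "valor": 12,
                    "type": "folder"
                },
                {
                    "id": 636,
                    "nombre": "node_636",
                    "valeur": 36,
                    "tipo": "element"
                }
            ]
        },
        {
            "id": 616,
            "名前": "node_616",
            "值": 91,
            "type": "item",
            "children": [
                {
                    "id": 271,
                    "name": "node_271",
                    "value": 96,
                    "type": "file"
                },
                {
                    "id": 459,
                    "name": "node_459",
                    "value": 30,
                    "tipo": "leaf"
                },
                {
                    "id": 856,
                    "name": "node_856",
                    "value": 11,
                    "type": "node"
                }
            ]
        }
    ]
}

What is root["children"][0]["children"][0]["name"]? "node_489"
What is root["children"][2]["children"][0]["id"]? 271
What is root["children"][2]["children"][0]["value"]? 96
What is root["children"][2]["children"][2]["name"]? "node_856"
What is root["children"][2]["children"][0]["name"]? "node_271"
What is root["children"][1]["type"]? "parent"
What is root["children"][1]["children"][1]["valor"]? 12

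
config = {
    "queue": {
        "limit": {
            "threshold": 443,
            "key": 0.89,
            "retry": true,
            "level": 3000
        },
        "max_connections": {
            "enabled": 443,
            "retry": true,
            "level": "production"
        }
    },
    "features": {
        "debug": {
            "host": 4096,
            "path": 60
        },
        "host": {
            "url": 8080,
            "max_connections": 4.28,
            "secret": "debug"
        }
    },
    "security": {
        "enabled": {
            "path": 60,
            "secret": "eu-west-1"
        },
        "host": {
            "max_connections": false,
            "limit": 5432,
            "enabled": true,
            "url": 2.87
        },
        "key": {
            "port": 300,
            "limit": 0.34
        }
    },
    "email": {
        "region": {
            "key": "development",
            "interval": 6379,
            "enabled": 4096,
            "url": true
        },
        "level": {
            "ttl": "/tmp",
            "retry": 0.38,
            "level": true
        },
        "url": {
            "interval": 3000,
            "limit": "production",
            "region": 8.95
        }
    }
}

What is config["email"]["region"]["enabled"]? 4096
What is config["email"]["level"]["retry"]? 0.38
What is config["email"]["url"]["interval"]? 3000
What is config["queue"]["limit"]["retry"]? True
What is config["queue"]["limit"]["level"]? 3000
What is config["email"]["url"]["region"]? 8.95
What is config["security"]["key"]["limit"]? 0.34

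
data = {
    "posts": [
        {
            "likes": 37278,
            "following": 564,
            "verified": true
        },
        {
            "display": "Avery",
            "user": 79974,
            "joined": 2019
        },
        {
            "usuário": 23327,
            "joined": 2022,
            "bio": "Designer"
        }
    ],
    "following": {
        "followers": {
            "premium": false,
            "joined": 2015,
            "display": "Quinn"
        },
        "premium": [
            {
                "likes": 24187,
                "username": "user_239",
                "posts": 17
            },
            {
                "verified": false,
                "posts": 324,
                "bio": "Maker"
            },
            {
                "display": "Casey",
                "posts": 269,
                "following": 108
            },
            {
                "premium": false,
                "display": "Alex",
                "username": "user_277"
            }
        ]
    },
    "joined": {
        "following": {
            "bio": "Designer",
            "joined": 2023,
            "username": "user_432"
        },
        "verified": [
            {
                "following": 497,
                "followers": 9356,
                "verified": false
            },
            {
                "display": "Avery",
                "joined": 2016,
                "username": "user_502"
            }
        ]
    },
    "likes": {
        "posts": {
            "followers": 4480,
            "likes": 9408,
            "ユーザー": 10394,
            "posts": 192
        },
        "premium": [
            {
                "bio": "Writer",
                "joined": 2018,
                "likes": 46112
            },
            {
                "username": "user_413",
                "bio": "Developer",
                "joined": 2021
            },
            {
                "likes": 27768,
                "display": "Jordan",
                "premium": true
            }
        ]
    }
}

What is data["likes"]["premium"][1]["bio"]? "Developer"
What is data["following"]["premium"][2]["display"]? "Casey"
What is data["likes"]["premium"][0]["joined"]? 2018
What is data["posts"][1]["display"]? "Avery"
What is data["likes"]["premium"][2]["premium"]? True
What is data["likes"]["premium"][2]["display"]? "Jordan"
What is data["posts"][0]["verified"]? True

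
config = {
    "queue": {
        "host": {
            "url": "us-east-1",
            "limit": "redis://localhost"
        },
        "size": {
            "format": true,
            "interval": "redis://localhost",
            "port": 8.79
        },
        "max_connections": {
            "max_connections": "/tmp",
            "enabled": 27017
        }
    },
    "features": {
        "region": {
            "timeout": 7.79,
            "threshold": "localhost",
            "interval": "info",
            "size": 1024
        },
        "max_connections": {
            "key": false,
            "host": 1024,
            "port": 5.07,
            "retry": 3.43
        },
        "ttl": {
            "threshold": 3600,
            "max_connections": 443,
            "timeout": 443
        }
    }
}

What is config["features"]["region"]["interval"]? "info"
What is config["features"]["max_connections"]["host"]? 1024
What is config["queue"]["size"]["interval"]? "redis://localhost"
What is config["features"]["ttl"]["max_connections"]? 443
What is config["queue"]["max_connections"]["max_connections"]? "/tmp"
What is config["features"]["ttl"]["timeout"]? 443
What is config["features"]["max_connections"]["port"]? 5.07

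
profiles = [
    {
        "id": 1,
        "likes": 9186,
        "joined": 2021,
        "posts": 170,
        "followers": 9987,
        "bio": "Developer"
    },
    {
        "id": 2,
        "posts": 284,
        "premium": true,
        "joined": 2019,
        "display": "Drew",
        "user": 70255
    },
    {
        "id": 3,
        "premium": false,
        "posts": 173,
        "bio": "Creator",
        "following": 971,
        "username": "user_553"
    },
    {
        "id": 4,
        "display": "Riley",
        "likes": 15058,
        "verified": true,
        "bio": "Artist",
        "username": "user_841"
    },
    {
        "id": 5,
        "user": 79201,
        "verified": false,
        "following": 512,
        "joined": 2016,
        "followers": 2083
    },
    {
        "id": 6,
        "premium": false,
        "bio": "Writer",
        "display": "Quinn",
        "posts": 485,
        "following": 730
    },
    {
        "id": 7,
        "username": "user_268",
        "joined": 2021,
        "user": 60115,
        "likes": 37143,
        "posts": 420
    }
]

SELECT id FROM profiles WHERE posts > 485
[]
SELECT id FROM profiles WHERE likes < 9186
[]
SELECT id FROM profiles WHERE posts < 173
[1]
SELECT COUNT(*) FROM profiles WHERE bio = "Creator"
1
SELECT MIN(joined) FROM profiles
2016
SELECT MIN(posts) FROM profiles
170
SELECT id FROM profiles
[1, 2, 3, 4, 5, 6, 7]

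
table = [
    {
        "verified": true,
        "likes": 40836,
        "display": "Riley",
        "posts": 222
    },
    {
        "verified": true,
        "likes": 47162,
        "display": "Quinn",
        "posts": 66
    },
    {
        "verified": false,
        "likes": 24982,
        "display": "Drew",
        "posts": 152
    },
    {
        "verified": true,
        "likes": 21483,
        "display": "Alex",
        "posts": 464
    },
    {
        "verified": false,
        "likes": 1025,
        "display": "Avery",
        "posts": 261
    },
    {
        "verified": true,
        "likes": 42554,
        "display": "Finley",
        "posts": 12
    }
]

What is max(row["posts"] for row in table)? 464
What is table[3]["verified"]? True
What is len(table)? 6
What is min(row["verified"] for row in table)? False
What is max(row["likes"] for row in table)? 47162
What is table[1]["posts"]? 66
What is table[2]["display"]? "Drew"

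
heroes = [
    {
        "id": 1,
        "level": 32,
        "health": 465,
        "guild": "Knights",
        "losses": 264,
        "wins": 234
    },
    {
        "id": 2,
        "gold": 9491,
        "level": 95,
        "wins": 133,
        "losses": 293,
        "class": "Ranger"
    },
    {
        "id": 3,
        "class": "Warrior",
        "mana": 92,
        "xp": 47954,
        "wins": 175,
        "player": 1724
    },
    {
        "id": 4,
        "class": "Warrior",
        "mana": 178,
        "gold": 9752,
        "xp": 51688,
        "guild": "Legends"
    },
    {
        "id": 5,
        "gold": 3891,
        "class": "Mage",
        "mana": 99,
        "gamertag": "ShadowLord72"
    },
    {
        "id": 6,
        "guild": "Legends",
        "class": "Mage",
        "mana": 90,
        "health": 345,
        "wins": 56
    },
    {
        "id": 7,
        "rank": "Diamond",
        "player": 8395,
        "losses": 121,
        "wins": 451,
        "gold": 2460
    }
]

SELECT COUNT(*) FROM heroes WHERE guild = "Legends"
2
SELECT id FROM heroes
[1, 2, 3, 4, 5, 6, 7]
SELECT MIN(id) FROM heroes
1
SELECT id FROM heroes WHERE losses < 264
[7]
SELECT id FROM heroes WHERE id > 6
[7]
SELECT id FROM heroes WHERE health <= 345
[6]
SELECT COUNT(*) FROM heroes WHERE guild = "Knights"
1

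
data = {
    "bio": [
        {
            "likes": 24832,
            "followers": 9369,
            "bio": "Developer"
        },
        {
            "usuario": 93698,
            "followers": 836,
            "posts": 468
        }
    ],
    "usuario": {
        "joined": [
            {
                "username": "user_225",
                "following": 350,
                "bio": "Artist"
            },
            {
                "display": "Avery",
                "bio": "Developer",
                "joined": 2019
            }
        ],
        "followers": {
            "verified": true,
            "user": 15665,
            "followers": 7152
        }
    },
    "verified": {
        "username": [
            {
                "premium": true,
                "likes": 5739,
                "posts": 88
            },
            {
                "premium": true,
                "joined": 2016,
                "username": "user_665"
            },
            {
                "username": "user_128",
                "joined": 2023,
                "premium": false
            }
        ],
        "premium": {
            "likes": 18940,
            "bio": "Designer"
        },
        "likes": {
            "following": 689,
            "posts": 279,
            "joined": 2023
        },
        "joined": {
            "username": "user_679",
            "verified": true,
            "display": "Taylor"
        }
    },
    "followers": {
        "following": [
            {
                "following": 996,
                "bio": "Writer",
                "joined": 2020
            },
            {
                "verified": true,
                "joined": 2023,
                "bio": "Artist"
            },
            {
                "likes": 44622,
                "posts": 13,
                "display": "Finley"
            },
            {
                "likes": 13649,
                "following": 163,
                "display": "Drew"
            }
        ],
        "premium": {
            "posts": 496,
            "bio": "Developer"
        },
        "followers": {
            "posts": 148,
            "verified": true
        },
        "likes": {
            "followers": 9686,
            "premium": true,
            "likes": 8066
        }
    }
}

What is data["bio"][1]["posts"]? 468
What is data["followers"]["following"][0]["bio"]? "Writer"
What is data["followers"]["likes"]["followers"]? 9686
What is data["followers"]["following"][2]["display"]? "Finley"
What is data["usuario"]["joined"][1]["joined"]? 2019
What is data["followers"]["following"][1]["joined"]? 2023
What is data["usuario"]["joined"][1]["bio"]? "Developer"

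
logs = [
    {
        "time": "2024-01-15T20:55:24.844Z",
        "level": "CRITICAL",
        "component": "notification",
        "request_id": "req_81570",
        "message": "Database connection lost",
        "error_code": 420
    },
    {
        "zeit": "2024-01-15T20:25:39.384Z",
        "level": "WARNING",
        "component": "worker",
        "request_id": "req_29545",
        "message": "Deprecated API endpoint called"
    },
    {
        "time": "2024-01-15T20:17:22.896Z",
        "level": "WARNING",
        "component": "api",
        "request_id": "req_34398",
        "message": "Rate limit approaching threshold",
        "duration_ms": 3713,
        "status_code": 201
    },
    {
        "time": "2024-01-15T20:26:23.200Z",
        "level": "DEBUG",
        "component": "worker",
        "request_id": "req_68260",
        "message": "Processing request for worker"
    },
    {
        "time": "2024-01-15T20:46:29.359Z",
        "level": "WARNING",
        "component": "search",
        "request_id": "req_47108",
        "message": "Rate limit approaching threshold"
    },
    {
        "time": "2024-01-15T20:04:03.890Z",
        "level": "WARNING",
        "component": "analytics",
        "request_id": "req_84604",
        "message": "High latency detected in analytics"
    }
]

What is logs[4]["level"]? "WARNING"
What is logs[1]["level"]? "WARNING"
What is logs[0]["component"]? "notification"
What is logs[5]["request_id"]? "req_84604"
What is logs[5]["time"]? "2024-01-15T20:04:03.890Z"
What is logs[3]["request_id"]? "req_68260"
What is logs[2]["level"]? "WARNING"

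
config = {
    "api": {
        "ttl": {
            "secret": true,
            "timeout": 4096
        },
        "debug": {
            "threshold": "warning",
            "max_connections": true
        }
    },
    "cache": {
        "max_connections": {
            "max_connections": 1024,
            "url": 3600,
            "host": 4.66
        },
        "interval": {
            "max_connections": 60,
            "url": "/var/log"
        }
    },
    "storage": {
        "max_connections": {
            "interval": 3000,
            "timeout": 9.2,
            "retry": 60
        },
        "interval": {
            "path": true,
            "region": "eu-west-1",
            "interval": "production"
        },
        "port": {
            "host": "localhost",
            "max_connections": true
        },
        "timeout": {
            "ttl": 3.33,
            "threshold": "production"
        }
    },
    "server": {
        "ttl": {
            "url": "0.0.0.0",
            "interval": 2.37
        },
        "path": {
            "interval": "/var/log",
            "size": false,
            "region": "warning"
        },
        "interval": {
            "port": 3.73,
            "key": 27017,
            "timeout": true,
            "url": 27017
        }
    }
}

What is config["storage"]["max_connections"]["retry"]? 60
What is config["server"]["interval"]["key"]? 27017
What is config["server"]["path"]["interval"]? "/var/log"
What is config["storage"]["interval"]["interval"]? "production"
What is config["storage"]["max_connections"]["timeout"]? 9.2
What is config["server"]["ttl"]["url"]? "0.0.0.0"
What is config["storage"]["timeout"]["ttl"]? 3.33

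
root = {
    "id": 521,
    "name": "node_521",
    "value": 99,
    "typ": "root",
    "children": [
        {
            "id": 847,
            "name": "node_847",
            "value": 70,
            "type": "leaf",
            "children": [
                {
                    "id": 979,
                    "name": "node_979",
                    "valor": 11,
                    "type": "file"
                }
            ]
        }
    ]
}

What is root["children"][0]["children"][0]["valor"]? 11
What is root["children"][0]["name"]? "node_847"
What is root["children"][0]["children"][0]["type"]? "file"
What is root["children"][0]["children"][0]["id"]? 979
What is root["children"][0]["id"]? 847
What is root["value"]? 99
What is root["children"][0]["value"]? 70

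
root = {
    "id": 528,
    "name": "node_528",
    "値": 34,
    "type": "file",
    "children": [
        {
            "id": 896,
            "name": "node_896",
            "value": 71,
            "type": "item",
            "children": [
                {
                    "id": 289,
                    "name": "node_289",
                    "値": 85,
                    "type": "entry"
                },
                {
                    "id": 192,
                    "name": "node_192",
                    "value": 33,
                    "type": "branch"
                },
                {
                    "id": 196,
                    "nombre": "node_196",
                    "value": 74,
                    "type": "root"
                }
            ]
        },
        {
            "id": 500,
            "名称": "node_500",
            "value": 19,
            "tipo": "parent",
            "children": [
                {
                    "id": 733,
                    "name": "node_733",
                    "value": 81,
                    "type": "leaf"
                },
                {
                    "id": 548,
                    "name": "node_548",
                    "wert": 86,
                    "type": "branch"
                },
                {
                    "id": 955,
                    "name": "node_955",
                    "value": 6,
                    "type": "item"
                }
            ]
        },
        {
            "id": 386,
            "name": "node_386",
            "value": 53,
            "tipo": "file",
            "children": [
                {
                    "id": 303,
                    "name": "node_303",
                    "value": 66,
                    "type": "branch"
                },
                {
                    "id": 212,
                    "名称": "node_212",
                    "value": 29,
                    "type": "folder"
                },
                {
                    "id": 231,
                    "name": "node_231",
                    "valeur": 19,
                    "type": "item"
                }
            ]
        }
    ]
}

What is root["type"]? "file"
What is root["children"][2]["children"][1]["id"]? 212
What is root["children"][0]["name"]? "node_896"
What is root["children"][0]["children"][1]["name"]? "node_192"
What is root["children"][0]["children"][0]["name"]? "node_289"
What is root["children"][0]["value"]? 71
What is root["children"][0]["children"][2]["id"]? 196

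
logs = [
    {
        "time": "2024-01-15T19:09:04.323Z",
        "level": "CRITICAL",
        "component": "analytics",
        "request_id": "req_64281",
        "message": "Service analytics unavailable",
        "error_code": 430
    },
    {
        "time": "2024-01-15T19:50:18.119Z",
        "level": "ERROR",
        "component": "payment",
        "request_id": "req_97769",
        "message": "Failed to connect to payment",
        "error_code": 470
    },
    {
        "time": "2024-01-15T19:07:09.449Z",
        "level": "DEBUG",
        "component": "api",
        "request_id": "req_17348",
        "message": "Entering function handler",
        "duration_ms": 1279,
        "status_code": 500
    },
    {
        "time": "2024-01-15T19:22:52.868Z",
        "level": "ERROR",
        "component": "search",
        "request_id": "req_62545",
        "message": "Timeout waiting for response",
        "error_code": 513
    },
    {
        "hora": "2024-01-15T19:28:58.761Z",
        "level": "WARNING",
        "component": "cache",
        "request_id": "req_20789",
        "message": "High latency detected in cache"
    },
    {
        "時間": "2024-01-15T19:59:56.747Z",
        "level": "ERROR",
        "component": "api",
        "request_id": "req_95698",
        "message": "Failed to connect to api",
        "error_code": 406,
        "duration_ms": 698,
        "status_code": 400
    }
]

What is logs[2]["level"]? "DEBUG"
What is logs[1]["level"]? "ERROR"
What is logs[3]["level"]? "ERROR"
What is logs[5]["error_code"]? 406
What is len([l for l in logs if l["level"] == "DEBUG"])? 1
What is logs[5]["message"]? "Failed to connect to api"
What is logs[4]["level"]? "WARNING"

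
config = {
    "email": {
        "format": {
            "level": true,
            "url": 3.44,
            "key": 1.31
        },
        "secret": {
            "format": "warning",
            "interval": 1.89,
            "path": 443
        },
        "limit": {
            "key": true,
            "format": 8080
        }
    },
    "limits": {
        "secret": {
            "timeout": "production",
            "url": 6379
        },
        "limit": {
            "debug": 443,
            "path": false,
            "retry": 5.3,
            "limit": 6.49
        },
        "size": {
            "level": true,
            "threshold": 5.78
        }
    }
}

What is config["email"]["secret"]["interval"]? 1.89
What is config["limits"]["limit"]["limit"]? 6.49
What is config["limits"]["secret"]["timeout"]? "production"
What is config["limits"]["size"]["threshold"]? 5.78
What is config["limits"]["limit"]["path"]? False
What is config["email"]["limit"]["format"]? 8080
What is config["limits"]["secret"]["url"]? 6379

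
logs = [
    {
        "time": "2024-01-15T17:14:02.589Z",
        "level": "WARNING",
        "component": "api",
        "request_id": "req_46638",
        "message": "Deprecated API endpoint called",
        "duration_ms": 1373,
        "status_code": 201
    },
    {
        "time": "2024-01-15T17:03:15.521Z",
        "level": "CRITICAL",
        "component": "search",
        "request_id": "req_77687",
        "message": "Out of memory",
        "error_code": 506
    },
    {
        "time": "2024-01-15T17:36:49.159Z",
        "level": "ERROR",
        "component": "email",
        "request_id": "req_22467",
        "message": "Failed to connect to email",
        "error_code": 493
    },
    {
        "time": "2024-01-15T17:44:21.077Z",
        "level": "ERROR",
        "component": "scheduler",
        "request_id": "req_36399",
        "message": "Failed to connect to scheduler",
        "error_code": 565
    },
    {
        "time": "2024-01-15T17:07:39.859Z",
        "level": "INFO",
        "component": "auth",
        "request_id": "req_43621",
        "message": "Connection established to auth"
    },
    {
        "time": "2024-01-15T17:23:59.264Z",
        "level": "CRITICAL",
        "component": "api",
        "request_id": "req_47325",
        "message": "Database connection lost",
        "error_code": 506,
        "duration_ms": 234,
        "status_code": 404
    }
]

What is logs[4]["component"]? "auth"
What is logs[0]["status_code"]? 201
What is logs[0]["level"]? "WARNING"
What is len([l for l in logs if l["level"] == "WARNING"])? 1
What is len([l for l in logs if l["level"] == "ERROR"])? 2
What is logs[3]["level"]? "ERROR"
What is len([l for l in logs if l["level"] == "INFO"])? 1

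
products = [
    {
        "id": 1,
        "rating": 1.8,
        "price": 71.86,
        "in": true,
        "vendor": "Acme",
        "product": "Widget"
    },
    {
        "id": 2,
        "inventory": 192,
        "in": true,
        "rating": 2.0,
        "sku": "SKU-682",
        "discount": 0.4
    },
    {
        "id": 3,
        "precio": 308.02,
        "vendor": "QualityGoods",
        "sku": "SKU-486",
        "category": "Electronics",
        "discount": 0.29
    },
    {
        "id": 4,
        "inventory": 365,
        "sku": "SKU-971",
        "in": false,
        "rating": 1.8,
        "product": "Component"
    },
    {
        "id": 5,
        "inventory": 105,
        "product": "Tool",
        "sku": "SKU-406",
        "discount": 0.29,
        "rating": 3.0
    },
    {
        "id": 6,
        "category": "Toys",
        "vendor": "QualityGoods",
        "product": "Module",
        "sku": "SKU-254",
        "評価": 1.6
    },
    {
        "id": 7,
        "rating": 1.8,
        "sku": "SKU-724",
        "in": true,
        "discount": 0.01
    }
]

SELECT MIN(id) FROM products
1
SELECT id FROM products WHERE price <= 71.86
[1]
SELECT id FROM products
[1, 2, 3, 4, 5, 6, 7]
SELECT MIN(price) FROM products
71.86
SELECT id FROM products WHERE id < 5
[1, 2, 3, 4]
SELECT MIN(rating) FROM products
1.8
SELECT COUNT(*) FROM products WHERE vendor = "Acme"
1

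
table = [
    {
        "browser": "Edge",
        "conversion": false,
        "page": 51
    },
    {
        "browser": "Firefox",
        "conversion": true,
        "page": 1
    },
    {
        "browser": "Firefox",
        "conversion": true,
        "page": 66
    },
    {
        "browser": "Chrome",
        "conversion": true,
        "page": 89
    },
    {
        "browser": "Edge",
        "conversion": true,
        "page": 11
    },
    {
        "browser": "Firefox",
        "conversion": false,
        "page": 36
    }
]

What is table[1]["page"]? 1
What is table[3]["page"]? 89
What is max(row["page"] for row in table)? 89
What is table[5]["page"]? 36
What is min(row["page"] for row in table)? 1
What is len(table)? 6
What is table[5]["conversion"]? False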